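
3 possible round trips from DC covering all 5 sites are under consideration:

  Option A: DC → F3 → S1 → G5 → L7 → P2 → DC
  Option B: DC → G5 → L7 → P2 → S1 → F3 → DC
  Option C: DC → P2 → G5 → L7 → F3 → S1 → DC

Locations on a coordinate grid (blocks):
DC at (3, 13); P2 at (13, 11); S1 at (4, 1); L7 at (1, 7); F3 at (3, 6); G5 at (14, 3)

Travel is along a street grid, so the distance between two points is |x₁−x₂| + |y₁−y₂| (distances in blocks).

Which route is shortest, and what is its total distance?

Shortest is Option C, total 60 blocks.

Option A: 7 + 6 + 12 + 17 + 16 + 12 = 70
Option B: 21 + 17 + 16 + 19 + 6 + 7 = 86
Option C: 12 + 9 + 17 + 3 + 6 + 13 = 60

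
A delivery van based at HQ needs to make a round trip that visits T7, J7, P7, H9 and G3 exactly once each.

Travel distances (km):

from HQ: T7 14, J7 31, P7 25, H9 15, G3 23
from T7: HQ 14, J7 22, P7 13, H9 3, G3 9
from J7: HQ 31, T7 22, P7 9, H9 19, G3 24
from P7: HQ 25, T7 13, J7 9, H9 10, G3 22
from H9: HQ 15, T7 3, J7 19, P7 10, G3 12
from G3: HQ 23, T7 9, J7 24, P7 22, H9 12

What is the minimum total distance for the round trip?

81 km — the shortest possible round trip.

With 5 stops there are 5!/2 = 60 distinct round trips (a route and its reverse cost the same).
HQ → T7 → J7 → P7 → H9 → G3 → HQ: 14+22+9+10+12+23 = 90
HQ → T7 → J7 → P7 → G3 → H9 → HQ: 14+22+9+22+12+15 = 94
HQ → T7 → J7 → H9 → P7 → G3 → HQ: 14+22+19+10+22+23 = 110
HQ → T7 → J7 → H9 → G3 → P7 → HQ: 14+22+19+12+22+25 = 114
HQ → T7 → J7 → G3 → P7 → H9 → HQ: 14+22+24+22+10+15 = 107
HQ → T7 → J7 → G3 → H9 → P7 → HQ: 14+22+24+12+10+25 = 107
HQ → T7 → P7 → J7 → H9 → G3 → HQ: 14+13+9+19+12+23 = 90
HQ → T7 → P7 → J7 → G3 → H9 → HQ: 14+13+9+24+12+15 = 87
HQ → T7 → P7 → H9 → J7 → G3 → HQ: 14+13+10+19+24+23 = 103
HQ → T7 → P7 → H9 → G3 → J7 → HQ: 14+13+10+12+24+31 = 104
HQ → T7 → P7 → G3 → J7 → H9 → HQ: 14+13+22+24+19+15 = 107
HQ → T7 → P7 → G3 → H9 → J7 → HQ: 14+13+22+12+19+31 = 111
HQ → T7 → H9 → J7 → P7 → G3 → HQ: 14+3+19+9+22+23 = 90
HQ → T7 → H9 → J7 → G3 → P7 → HQ: 14+3+19+24+22+25 = 107
… (46 more)
HQ → T7 → G3 → J7 → P7 → H9 → HQ: 14+9+24+9+10+15 = 81  ← best
The minimum is 81.
One optimal route: HQ → T7 → G3 → J7 → P7 → H9 → HQ (or its reverse).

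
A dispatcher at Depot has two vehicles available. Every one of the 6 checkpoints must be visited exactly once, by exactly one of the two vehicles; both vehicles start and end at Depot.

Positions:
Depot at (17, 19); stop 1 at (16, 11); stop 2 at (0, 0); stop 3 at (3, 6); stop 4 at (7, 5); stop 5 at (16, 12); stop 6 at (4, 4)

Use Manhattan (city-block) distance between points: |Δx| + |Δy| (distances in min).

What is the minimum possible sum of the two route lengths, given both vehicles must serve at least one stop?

There are 2^5 − 1 = 31 ways to divide the 6 stops into two non-empty groups. For each, the best each vehicle can do is its own shortest tour through its group:
  {stop 1} + {stop 2, stop 3, stop 4, stop 5, stop 6}: 18 + 72 = 90
  {stop 2} + {stop 1, stop 3, stop 4, stop 5, stop 6}: 72 + 58 = 130
  {stop 1, stop 2} + {stop 3, stop 4, stop 5, stop 6}: 72 + 58 = 130
  {stop 3} + {stop 1, stop 2, stop 4, stop 5, stop 6}: 54 + 72 = 126
  {stop 1, stop 3} + {stop 2, stop 4, stop 5, stop 6}: 54 + 72 = 126
  {stop 2, stop 3} + {stop 1, stop 4, stop 5, stop 6}: 72 + 56 = 128
  … (31 splits in total)
  {stop 5} + {stop 1, stop 2, stop 3, stop 4, stop 6}: 16 + 72 = 88  ← best
Best: vehicle 1 Depot → stop 5 → Depot = 16; vehicle 2 Depot → stop 1 → stop 3 → stop 2 → stop 6 → stop 4 → Depot = 72; combined 88.

Minimum combined distance: 88 min.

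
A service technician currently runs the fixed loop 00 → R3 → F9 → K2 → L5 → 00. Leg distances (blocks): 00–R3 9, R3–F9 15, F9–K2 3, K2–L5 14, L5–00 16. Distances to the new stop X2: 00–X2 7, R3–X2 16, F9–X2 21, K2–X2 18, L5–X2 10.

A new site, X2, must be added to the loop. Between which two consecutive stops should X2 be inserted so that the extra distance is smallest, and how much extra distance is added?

Minimum extra distance: 1 blocks, inserting X2 between L5 and 00.

Insertion cost between consecutive stops i–j is d(i,X2) + d(X2,j) − d(i,j):
  between 00 and R3: 7 + 16 − 9 = 14
  between R3 and F9: 16 + 21 − 15 = 22
  between F9 and K2: 21 + 18 − 3 = 36
  between K2 and L5: 18 + 10 − 14 = 14
  between L5 and 00: 10 + 7 − 16 = 1
Cheapest insertion is between L5 and 00, adding 1.
New total = 57 + 1 = 58.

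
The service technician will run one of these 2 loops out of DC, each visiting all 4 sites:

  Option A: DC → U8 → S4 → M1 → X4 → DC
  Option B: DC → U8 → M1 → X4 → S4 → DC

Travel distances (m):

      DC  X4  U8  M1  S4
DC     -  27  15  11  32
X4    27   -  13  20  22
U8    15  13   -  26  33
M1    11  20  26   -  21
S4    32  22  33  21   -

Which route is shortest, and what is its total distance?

Option A: 15 + 33 + 21 + 20 + 27 = 116
Option B: 15 + 26 + 20 + 22 + 32 = 115

Shortest is Option B, total 115 m.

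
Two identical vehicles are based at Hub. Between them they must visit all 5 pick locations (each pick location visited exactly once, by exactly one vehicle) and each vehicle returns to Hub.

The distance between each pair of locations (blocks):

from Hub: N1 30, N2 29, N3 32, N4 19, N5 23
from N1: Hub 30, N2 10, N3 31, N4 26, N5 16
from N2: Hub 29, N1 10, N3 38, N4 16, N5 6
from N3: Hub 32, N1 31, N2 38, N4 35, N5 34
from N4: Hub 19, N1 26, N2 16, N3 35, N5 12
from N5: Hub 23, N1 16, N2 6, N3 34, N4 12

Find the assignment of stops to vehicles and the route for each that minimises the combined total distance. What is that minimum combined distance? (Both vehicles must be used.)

140 blocks — the smallest possible combined total.

Check every non-empty split of the stops between the two vehicles; for each half take its own optimal tour:
  {N1} + {N2, N3, N4, N5}: 60 + 107 = 167
  {N2} + {N1, N3, N4, N5}: 58 + 110 = 168
  {N1, N2} + {N3, N4, N5}: 69 + 97 = 166
  {N3} + {N1, N2, N4, N5}: 64 + 77 = 141
  {N1, N3} + {N2, N4, N5}: 93 + 64 = 157
  {N2, N3} + {N1, N4, N5}: 99 + 77 = 176
  … (15 splits in total)
  {N4} + {N1, N2, N3, N5}: 38 + 102 = 140  ← best
Best: vehicle 1 Hub → N4 → Hub = 38; vehicle 2 Hub → N3 → N1 → N2 → N5 → Hub = 102; combined 140.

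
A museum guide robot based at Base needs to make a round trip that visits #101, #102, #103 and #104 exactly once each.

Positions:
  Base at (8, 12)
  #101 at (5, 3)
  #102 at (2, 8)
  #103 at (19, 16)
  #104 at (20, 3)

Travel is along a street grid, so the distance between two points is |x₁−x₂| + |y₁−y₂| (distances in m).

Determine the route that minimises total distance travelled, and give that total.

Base - #101 - #102 - #103 - #104 - Base: 12+8+25+14+21 = 80
Base - #101 - #102 - #104 - #103 - Base: 12+8+23+14+15 = 72
Base - #101 - #103 - #102 - #104 - Base: 12+27+25+23+21 = 108
Base - #101 - #103 - #104 - #102 - Base: 12+27+14+23+10 = 86
Base - #101 - #104 - #102 - #103 - Base: 12+15+23+25+15 = 90
Base - #101 - #104 - #103 - #102 - Base: 12+15+14+25+10 = 76
Base - #102 - #101 - #103 - #104 - Base: 10+8+27+14+21 = 80
Base - #102 - #101 - #104 - #103 - Base: 10+8+15+14+15 = 62
Base - #102 - #103 - #101 - #104 - Base: 10+25+27+15+21 = 98
Base - #102 - #104 - #101 - #103 - Base: 10+23+15+27+15 = 90
Base - #103 - #101 - #102 - #104 - Base: 15+27+8+23+21 = 94
Base - #103 - #102 - #101 - #104 - Base: 15+25+8+15+21 = 84
The minimum is 62.
One optimal route: Base → #102 → #101 → #104 → #103 → Base (or its reverse).

Minimum total distance: 62 m.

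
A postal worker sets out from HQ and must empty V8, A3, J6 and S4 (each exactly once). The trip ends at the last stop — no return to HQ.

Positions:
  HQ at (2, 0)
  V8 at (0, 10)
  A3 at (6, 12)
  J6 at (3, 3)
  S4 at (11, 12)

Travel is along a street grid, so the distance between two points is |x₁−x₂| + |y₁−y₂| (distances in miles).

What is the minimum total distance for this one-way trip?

There are 4! = 24 possible orderings.
HQ→V8→A3→J6→S4: 12+8+12+17 = 49
HQ→V8→A3→S4→J6: 12+8+5+17 = 42
HQ→V8→J6→A3→S4: 12+10+12+5 = 39
HQ→V8→J6→S4→A3: 12+10+17+5 = 44
HQ→V8→S4→A3→J6: 12+13+5+12 = 42
HQ→V8→S4→J6→A3: 12+13+17+12 = 54
HQ→A3→V8→J6→S4: 16+8+10+17 = 51
HQ→A3→V8→S4→J6: 16+8+13+17 = 54
HQ→A3→J6→V8→S4: 16+12+10+13 = 51
HQ→A3→J6→S4→V8: 16+12+17+13 = 58
HQ→A3→S4→V8→J6: 16+5+13+10 = 44
HQ→A3→S4→J6→V8: 16+5+17+10 = 48
HQ→J6→V8→A3→S4: 4+10+8+5 = 27
HQ→J6→V8→S4→A3: 4+10+13+5 = 32
… (10 more)
The minimum is 27.
One shortest path: HQ → J6 → V8 → A3 → S4.

Minimum one-way distance = 27 miles.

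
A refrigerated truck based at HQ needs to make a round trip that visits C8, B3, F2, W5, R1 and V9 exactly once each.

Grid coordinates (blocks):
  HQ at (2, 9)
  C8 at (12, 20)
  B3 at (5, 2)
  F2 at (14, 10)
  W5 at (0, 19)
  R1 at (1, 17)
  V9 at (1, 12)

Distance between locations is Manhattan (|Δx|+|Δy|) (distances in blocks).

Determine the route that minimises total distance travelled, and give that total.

There are 360 distinct closed tours to check (reversals are equivalent).
HQ-C8-B3-F2-W5-R1-V9-HQ: 21+25+17+23+3+5+4 = 98
HQ-C8-B3-F2-W5-V9-R1-HQ: 21+25+17+23+8+5+9 = 108
HQ-C8-B3-F2-R1-W5-V9-HQ: 21+25+17+20+3+8+4 = 98
HQ-C8-B3-F2-R1-V9-W5-HQ: 21+25+17+20+5+8+12 = 108
HQ-C8-B3-F2-V9-W5-R1-HQ: 21+25+17+15+8+3+9 = 98
HQ-C8-B3-F2-V9-R1-W5-HQ: 21+25+17+15+5+3+12 = 98
HQ-C8-B3-W5-F2-R1-V9-HQ: 21+25+22+23+20+5+4 = 120
HQ-C8-B3-W5-F2-V9-R1-HQ: 21+25+22+23+15+5+9 = 120
… (352 more)
HQ-B3-F2-C8-W5-R1-V9-HQ: 10+17+12+13+3+5+4 = 64  ← best
The minimum is 64.
One optimal route: HQ → B3 → F2 → C8 → W5 → R1 → V9 → HQ (or its reverse).

Shortest round trip = 64 blocks.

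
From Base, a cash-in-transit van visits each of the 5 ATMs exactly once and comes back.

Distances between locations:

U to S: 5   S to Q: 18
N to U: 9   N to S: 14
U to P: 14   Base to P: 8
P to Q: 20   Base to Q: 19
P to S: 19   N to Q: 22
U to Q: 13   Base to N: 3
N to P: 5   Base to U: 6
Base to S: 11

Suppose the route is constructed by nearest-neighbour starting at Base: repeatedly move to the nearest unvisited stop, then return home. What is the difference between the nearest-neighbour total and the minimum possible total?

7 longer than the optimal tour.

Base: N=3, U=6, P=8, S=11, Q=19 ⇒ N
N: P=5, U=9, S=14, Q=22 ⇒ P
P: U=14, S=19, Q=20 ⇒ U
U: S=5, Q=13 ⇒ S
S: Q=18 ⇒ Q
NN route Base → N → P → U → S → Q → Base costs 64.
Optimal: Base → N → P → Q → U → S → Base costs 57 (by enumerating all 60 distinct tours).
Excess = 64 − 57 = 7.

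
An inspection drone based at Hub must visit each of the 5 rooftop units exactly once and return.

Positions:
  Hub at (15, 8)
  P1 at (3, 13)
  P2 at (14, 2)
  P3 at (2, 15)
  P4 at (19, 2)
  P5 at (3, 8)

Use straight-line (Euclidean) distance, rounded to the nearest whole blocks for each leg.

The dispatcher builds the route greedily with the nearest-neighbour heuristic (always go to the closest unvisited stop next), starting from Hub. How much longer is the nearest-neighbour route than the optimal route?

Hub: P2=6, P4=7, P5=12, P1=13, P3=15 ⇒ P2
P2: P4=5, P5=13, P1=16, P3=18 ⇒ P4
P4: P5=17, P1=19, P3=21 ⇒ P5
P5: P1=5, P3=7 ⇒ P1
P1: P3=2 ⇒ P3
NN route Hub → P2 → P4 → P5 → P1 → P3 → Hub costs 50.
Optimal: Hub → P1 → P3 → P5 → P2 → P4 → Hub costs 47 (by enumerating all 60 distinct tours).
Excess = 50 − 47 = 3.

Excess over optimum: 3 blocks.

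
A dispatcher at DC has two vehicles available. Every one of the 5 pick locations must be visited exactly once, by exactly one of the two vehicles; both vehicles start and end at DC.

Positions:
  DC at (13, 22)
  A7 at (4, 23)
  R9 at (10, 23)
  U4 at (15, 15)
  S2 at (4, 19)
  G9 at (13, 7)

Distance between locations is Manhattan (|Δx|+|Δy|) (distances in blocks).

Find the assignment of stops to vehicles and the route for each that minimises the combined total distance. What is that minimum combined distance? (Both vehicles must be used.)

There are 2^4 − 1 = 15 ways to divide the 5 stops into two non-empty groups. For each, the best each vehicle can do is its own shortest tour through its group:
  {A7} + {R9, U4, S2, G9}: 20 + 54 = 74
  {R9} + {A7, U4, S2, G9}: 8 + 54 = 62
  {A7, R9} + {U4, S2, G9}: 20 + 52 = 72
  {U4} + {A7, R9, S2, G9}: 18 + 50 = 68
  {A7, U4} + {R9, S2, G9}: 38 + 50 = 88
  {R9, U4} + {A7, S2, G9}: 26 + 50 = 76
  … (15 splits in total)
  {A7, R9, S2} + {U4, G9}: 26 + 34 = 60  ← best
Best: vehicle 1 DC → R9 → A7 → S2 → DC = 26; vehicle 2 DC → U4 → G9 → DC = 34; combined 60.

Minimum combined distance: 60 blocks.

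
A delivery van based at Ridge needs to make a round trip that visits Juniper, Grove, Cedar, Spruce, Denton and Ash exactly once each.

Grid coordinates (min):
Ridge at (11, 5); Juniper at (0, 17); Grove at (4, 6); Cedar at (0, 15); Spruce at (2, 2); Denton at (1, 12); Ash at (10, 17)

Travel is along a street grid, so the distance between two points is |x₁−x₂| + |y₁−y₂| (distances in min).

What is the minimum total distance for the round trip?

Ridge - Juniper - Grove - Cedar - Spruce - Denton - Ash - Ridge: 23+15+13+15+11+14+13 = 104
Ridge - Juniper - Grove - Cedar - Spruce - Ash - Denton - Ridge: 23+15+13+15+23+14+17 = 120
Ridge - Juniper - Grove - Cedar - Denton - Spruce - Ash - Ridge: 23+15+13+4+11+23+13 = 102
Ridge - Juniper - Grove - Cedar - Denton - Ash - Spruce - Ridge: 23+15+13+4+14+23+12 = 104
Ridge - Juniper - Grove - Cedar - Ash - Spruce - Denton - Ridge: 23+15+13+12+23+11+17 = 114
Ridge - Juniper - Grove - Cedar - Ash - Denton - Spruce - Ridge: 23+15+13+12+14+11+12 = 100
Ridge - Juniper - Grove - Spruce - Cedar - Denton - Ash - Ridge: 23+15+6+15+4+14+13 = 90
Ridge - Juniper - Grove - Spruce - Cedar - Ash - Denton - Ridge: 23+15+6+15+12+14+17 = 102
… (352 more)
Ridge - Grove - Spruce - Denton - Cedar - Juniper - Ash - Ridge: 8+6+11+4+2+10+13 = 54  ← best
The minimum is 54.
One optimal route: Ridge → Grove → Spruce → Denton → Cedar → Juniper → Ash → Ridge (or its reverse).

Minimum total distance: 54 min.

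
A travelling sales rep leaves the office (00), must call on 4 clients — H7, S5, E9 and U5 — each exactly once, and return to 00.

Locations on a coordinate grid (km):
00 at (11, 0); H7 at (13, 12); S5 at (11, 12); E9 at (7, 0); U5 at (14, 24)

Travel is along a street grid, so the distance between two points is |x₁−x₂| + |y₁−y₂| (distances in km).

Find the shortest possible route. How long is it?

There are 12 distinct closed tours to check (reversals are equivalent).
00 → H7 → S5 → E9 → U5 → 00: 14+2+16+31+27 = 90
00 → H7 → S5 → U5 → E9 → 00: 14+2+15+31+4 = 66
00 → H7 → E9 → S5 → U5 → 00: 14+18+16+15+27 = 90
00 → H7 → E9 → U5 → S5 → 00: 14+18+31+15+12 = 90
00 → H7 → U5 → S5 → E9 → 00: 14+13+15+16+4 = 62
00 → H7 → U5 → E9 → S5 → 00: 14+13+31+16+12 = 86
00 → S5 → H7 → E9 → U5 → 00: 12+2+18+31+27 = 90
00 → S5 → H7 → U5 → E9 → 00: 12+2+13+31+4 = 62
00 → S5 → E9 → H7 → U5 → 00: 12+16+18+13+27 = 86
00 → S5 → U5 → H7 → E9 → 00: 12+15+13+18+4 = 62
00 → E9 → H7 → S5 → U5 → 00: 4+18+2+15+27 = 66
00 → E9 → S5 → H7 → U5 → 00: 4+16+2+13+27 = 62
The minimum is 62.
One optimal route: 00 → H7 → U5 → S5 → E9 → 00 (or its reverse).

Minimum total distance: 62 km.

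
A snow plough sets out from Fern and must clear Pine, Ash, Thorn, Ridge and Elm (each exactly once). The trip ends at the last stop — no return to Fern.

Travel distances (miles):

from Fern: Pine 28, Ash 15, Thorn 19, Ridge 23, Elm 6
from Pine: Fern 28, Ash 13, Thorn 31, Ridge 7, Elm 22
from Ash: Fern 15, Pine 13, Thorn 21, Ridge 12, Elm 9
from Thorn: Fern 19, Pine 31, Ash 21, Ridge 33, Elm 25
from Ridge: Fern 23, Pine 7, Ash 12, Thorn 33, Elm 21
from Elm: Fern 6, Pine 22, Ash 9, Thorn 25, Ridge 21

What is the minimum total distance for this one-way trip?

There are 5! = 120 possible orderings.
Fern→Pine→Ash→Thorn→Ridge→Elm: 28+13+21+33+21 = 116
Fern→Pine→Ash→Thorn→Elm→Ridge: 28+13+21+25+21 = 108
Fern→Pine→Ash→Ridge→Thorn→Elm: 28+13+12+33+25 = 111
Fern→Pine→Ash→Ridge→Elm→Thorn: 28+13+12+21+25 = 99
Fern→Pine→Ash→Elm→Thorn→Ridge: 28+13+9+25+33 = 108
Fern→Pine→Ash→Elm→Ridge→Thorn: 28+13+9+21+33 = 104
Fern→Pine→Thorn→Ash→Ridge→Elm: 28+31+21+12+21 = 113
Fern→Pine→Thorn→Ash→Elm→Ridge: 28+31+21+9+21 = 110
Fern→Pine→Thorn→Ridge→Ash→Elm: 28+31+33+12+9 = 113
Fern→Pine→Thorn→Ridge→Elm→Ash: 28+31+33+21+9 = 122
Fern→Pine→Thorn→Elm→Ash→Ridge: 28+31+25+9+12 = 105
Fern→Pine→Thorn→Elm→Ridge→Ash: 28+31+25+21+12 = 117
Fern→Pine→Ridge→Ash→Thorn→Elm: 28+7+12+21+25 = 93
Fern→Pine→Ridge→Ash→Elm→Thorn: 28+7+12+9+25 = 81
… (106 more)
Fern→Elm→Ash→Ridge→Pine→Thorn: 6+9+12+7+31 = 65  ← best
The minimum is 65.
One shortest path: Fern → Elm → Ash → Ridge → Pine → Thorn.

Shortest open route: 65 miles.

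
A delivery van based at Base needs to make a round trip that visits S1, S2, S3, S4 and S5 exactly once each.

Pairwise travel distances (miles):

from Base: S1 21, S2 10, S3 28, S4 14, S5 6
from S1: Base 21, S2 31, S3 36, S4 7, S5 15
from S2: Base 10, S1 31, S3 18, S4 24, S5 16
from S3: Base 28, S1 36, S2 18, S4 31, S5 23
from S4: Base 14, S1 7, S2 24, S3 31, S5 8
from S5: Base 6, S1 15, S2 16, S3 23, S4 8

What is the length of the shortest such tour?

There are 60 distinct closed tours to check (reversals are equivalent).
Base-S1-S2-S3-S4-S5-Base: 21+31+18+31+8+6 = 115
Base-S1-S2-S3-S5-S4-Base: 21+31+18+23+8+14 = 115
Base-S1-S2-S4-S3-S5-Base: 21+31+24+31+23+6 = 136
Base-S1-S2-S4-S5-S3-Base: 21+31+24+8+23+28 = 135
Base-S1-S2-S5-S3-S4-Base: 21+31+16+23+31+14 = 136
Base-S1-S2-S5-S4-S3-Base: 21+31+16+8+31+28 = 135
Base-S1-S3-S2-S4-S5-Base: 21+36+18+24+8+6 = 113
Base-S1-S3-S2-S5-S4-Base: 21+36+18+16+8+14 = 113
Base-S1-S3-S4-S2-S5-Base: 21+36+31+24+16+6 = 134
Base-S1-S3-S4-S5-S2-Base: 21+36+31+8+16+10 = 122
Base-S1-S3-S5-S2-S4-Base: 21+36+23+16+24+14 = 134
Base-S1-S3-S5-S4-S2-Base: 21+36+23+8+24+10 = 122
Base-S1-S4-S2-S3-S5-Base: 21+7+24+18+23+6 = 99
Base-S1-S4-S2-S5-S3-Base: 21+7+24+16+23+28 = 119
… (46 more)
Base-S2-S3-S1-S4-S5-Base: 10+18+36+7+8+6 = 85  ← best
The minimum is 85.
One optimal route: Base → S2 → S3 → S1 → S4 → S5 → Base (or its reverse).

85 miles — the shortest possible round trip.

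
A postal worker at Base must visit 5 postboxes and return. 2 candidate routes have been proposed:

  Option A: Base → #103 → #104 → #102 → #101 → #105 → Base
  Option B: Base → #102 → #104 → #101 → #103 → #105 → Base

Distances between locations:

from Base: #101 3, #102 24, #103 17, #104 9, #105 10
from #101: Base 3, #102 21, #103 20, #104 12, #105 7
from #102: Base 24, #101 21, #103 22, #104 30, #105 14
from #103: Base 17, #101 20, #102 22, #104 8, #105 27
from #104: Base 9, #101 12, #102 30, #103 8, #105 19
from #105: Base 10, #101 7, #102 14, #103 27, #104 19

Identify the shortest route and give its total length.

Option A: 17 + 8 + 30 + 21 + 7 + 10 = 93
Option B: 24 + 30 + 12 + 20 + 27 + 10 = 123

93 — Option A is the shortest.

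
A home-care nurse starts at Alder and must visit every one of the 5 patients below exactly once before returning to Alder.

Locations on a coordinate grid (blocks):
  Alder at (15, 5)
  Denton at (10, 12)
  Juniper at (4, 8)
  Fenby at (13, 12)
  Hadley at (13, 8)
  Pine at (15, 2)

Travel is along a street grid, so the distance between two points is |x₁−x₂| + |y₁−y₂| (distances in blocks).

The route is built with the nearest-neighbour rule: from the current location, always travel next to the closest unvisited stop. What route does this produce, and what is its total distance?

Nearest-neighbour total = 42 blocks; route Alder → Pine → Hadley → Fenby → Denton → Juniper → Alder.

At Alder the remaining stops are Pine 3, Hadley 5, Fenby 9, Denton 12, Juniper 14; go to Pine.
At Pine the remaining stops are Hadley 8, Fenby 12, Denton 15, Juniper 17; go to Hadley.
At Hadley the remaining stops are Fenby 4, Denton 7, Juniper 9; go to Fenby.
At Fenby the remaining stops are Denton 3, Juniper 13; go to Denton.
At Denton the remaining stops are Juniper 10; go to Juniper.
Return Juniper→Alder: 14.
Total = 3 + 8 + 4 + 3 + 10 + 14 = 42.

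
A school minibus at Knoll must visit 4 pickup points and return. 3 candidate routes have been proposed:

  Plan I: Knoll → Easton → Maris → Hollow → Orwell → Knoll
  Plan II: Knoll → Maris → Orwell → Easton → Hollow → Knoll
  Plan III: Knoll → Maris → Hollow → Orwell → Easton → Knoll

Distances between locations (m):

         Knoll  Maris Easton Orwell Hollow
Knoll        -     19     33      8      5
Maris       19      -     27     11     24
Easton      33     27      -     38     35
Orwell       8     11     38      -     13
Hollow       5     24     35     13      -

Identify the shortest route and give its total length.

Shortest is Plan I, total 105 m.

Plan I: 33 + 27 + 24 + 13 + 8 = 105
Plan II: 19 + 11 + 38 + 35 + 5 = 108
Plan III: 19 + 24 + 13 + 38 + 33 = 127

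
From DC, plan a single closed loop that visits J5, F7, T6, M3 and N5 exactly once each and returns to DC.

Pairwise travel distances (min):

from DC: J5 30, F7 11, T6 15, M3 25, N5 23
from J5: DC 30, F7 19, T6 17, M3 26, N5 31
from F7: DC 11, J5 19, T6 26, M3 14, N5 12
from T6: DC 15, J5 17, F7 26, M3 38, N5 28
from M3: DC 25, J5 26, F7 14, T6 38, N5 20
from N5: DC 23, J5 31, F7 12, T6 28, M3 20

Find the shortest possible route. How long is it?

Minimum total distance: 101 min.

DC→J5→F7→T6→M3→N5→DC: 30+19+26+38+20+23 = 156
DC→J5→F7→T6→N5→M3→DC: 30+19+26+28+20+25 = 148
DC→J5→F7→M3→T6→N5→DC: 30+19+14+38+28+23 = 152
DC→J5→F7→M3→N5→T6→DC: 30+19+14+20+28+15 = 126
DC→J5→F7→N5→T6→M3→DC: 30+19+12+28+38+25 = 152
DC→J5→F7→N5→M3→T6→DC: 30+19+12+20+38+15 = 134
DC→J5→T6→F7→M3→N5→DC: 30+17+26+14+20+23 = 130
DC→J5→T6→F7→N5→M3→DC: 30+17+26+12+20+25 = 130
DC→J5→T6→M3→F7→N5→DC: 30+17+38+14+12+23 = 134
DC→J5→T6→M3→N5→F7→DC: 30+17+38+20+12+11 = 128
DC→J5→T6→N5→F7→M3→DC: 30+17+28+12+14+25 = 126
DC→J5→T6→N5→M3→F7→DC: 30+17+28+20+14+11 = 120
DC→J5→M3→F7→T6→N5→DC: 30+26+14+26+28+23 = 147
DC→J5→M3→F7→N5→T6→DC: 30+26+14+12+28+15 = 125
… (46 more)
DC→F7→N5→M3→J5→T6→DC: 11+12+20+26+17+15 = 101  ← best
The minimum is 101.
One optimal route: DC → F7 → N5 → M3 → J5 → T6 → DC (or its reverse).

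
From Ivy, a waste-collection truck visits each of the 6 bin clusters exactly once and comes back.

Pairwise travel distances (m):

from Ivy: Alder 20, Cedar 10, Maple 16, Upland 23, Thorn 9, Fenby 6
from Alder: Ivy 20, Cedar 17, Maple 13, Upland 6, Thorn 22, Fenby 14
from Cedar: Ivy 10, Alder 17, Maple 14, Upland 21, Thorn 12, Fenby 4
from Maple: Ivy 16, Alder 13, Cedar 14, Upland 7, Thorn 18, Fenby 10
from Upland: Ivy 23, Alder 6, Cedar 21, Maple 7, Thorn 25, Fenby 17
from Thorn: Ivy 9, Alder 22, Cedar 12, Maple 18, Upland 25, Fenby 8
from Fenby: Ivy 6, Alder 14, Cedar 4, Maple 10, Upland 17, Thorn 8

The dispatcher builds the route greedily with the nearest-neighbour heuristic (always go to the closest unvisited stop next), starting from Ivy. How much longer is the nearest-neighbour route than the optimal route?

From Ivy: Fenby=6, Thorn=9, Cedar=10, Maple=16, Alder=20, Upland=23 → choose Fenby (6).
From Fenby: Cedar=4, Thorn=8, Maple=10, Alder=14, Upland=17 → choose Cedar (4).
From Cedar: Thorn=12, Maple=14, Alder=17, Upland=21 → choose Thorn (12).
From Thorn: Maple=18, Alder=22, Upland=25 → choose Maple (18).
From Maple: Upland=7, Alder=13 → choose Upland (7).
From Upland: Alder=6 → choose Alder (6).
NN route Ivy → Fenby → Cedar → Thorn → Maple → Upland → Alder → Ivy costs 73.
Optimal: Ivy → Cedar → Alder → Upland → Maple → Fenby → Thorn → Ivy costs 67 (by enumerating all 360 distinct tours).
Excess = 73 − 67 = 6.

6 m longer than the optimal tour.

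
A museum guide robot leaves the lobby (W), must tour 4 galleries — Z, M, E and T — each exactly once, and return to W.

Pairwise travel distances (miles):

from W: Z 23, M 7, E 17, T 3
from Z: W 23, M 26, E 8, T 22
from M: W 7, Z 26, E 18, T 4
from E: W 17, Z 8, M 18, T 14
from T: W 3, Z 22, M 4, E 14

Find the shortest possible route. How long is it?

Shortest round trip = 56 miles.

W - Z - M - E - T - W: 23+26+18+14+3 = 84
W - Z - M - T - E - W: 23+26+4+14+17 = 84
W - Z - E - M - T - W: 23+8+18+4+3 = 56
W - Z - E - T - M - W: 23+8+14+4+7 = 56
W - Z - T - M - E - W: 23+22+4+18+17 = 84
W - Z - T - E - M - W: 23+22+14+18+7 = 84
W - M - Z - E - T - W: 7+26+8+14+3 = 58
W - M - Z - T - E - W: 7+26+22+14+17 = 86
W - M - E - Z - T - W: 7+18+8+22+3 = 58
W - M - T - Z - E - W: 7+4+22+8+17 = 58
W - E - Z - M - T - W: 17+8+26+4+3 = 58
W - E - M - Z - T - W: 17+18+26+22+3 = 86
The minimum is 56.
One optimal route: W → Z → E → M → T → W (or its reverse).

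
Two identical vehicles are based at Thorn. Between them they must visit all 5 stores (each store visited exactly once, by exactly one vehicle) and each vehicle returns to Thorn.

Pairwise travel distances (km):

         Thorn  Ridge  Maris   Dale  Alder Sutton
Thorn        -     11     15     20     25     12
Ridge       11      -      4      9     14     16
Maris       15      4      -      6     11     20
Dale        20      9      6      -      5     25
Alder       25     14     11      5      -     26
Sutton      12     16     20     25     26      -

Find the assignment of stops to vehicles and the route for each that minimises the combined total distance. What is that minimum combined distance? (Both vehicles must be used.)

75 km — the smallest possible combined total.

There are 2^4 − 1 = 15 ways to divide the 5 stops into two non-empty groups. For each, the best each vehicle can do is its own shortest tour through its group:
  {Ridge} + {Maris, Dale, Alder, Sutton}: 22 + 64 = 86
  {Maris} + {Ridge, Dale, Alder, Sutton}: 30 + 63 = 93
  {Ridge, Maris} + {Dale, Alder, Sutton}: 30 + 63 = 93
  {Dale} + {Ridge, Maris, Alder, Sutton}: 40 + 64 = 104
  {Ridge, Dale} + {Maris, Alder, Sutton}: 40 + 64 = 104
  {Maris, Dale} + {Ridge, Alder, Sutton}: 41 + 63 = 104
  … (15 splits in total)
  {Ridge, Maris, Dale, Alder} + {Sutton}: 51 + 24 = 75  ← best
Best: vehicle 1 Thorn → Ridge → Maris → Dale → Alder → Thorn = 51; vehicle 2 Thorn → Sutton → Thorn = 24; combined 75.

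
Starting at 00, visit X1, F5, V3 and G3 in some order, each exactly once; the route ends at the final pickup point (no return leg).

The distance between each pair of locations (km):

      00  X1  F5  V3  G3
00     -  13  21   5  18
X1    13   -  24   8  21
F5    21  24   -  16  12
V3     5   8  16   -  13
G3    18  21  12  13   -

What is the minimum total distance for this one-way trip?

There are 4! = 24 possible orderings.
00 - X1 - F5 - V3 - G3: 13+24+16+13 = 66
00 - X1 - F5 - G3 - V3: 13+24+12+13 = 62
00 - X1 - V3 - F5 - G3: 13+8+16+12 = 49
00 - X1 - V3 - G3 - F5: 13+8+13+12 = 46
00 - X1 - G3 - F5 - V3: 13+21+12+16 = 62
00 - X1 - G3 - V3 - F5: 13+21+13+16 = 63
00 - F5 - X1 - V3 - G3: 21+24+8+13 = 66
00 - F5 - X1 - G3 - V3: 21+24+21+13 = 79
00 - F5 - V3 - X1 - G3: 21+16+8+21 = 66
00 - F5 - V3 - G3 - X1: 21+16+13+21 = 71
00 - F5 - G3 - X1 - V3: 21+12+21+8 = 62
00 - F5 - G3 - V3 - X1: 21+12+13+8 = 54
00 - V3 - X1 - F5 - G3: 5+8+24+12 = 49
00 - V3 - X1 - G3 - F5: 5+8+21+12 = 46
… (10 more)
The minimum is 46.
One shortest path: 00 → X1 → V3 → G3 → F5.

46 km — the minimum one-way total.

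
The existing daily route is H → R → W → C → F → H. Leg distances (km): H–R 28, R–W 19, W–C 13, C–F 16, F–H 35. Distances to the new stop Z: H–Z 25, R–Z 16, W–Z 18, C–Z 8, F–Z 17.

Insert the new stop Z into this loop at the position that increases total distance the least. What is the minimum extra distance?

Insertion cost between consecutive stops i–j is d(i,Z) + d(Z,j) − d(i,j):
  between H and R: 25 + 16 − 28 = 13
  between R and W: 16 + 18 − 19 = 15
  between W and C: 18 + 8 − 13 = 13
  between C and F: 8 + 17 − 16 = 9
  between F and H: 17 + 25 − 35 = 7
Cheapest insertion is between F and H, adding 7.
New total = 111 + 7 = 118.

Adding 7 km by placing Z on the F–H leg.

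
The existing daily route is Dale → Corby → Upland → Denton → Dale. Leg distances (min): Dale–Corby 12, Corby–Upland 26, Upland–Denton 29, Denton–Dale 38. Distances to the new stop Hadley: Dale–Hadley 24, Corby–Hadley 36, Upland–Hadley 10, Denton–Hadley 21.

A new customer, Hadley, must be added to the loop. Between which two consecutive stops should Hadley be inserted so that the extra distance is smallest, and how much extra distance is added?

Insertion cost between consecutive stops i–j is d(i,Hadley) + d(Hadley,j) − d(i,j):
  between Dale and Corby: 24 + 36 − 12 = 48
  between Corby and Upland: 36 + 10 − 26 = 20
  between Upland and Denton: 10 + 21 − 29 = 2
  between Denton and Dale: 21 + 24 − 38 = 7
Cheapest insertion is between Upland and Denton, adding 2.
New total = 105 + 2 = 107.

Adding 2 min by placing Hadley on the Upland–Denton leg.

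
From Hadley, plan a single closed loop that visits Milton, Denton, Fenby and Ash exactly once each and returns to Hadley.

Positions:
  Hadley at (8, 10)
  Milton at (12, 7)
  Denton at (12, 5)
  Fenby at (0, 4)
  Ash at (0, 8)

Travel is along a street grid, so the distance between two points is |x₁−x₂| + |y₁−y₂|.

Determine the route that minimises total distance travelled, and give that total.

With 4 stops there are 4!/2 = 12 distinct round trips (a route and its reverse cost the same).
Hadley - Milton - Denton - Fenby - Ash - Hadley: 7+2+13+4+10 = 36
Hadley - Milton - Denton - Ash - Fenby - Hadley: 7+2+15+4+14 = 42
Hadley - Milton - Fenby - Denton - Ash - Hadley: 7+15+13+15+10 = 60
Hadley - Milton - Fenby - Ash - Denton - Hadley: 7+15+4+15+9 = 50
Hadley - Milton - Ash - Denton - Fenby - Hadley: 7+13+15+13+14 = 62
Hadley - Milton - Ash - Fenby - Denton - Hadley: 7+13+4+13+9 = 46
Hadley - Denton - Milton - Fenby - Ash - Hadley: 9+2+15+4+10 = 40
Hadley - Denton - Milton - Ash - Fenby - Hadley: 9+2+13+4+14 = 42
Hadley - Denton - Fenby - Milton - Ash - Hadley: 9+13+15+13+10 = 60
Hadley - Denton - Ash - Milton - Fenby - Hadley: 9+15+13+15+14 = 66
Hadley - Fenby - Milton - Denton - Ash - Hadley: 14+15+2+15+10 = 56
Hadley - Fenby - Denton - Milton - Ash - Hadley: 14+13+2+13+10 = 52
The minimum is 36.
One optimal route: Hadley → Milton → Denton → Fenby → Ash → Hadley (or its reverse).

Minimum total distance: 36.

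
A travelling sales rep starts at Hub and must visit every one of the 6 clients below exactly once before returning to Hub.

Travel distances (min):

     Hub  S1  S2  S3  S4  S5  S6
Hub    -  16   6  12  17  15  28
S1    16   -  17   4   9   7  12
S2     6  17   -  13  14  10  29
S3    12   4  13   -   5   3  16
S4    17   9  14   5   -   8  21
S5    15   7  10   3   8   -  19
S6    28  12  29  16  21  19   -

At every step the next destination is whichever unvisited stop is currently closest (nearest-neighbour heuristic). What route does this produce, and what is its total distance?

At Hub the remaining stops are S2 6, S3 12, S5 15, S1 16, S4 17, S6 28; go to S2.
At S2 the remaining stops are S5 10, S3 13, S4 14, S1 17, S6 29; go to S5.
At S5 the remaining stops are S3 3, S1 7, S4 8, S6 19; go to S3.
At S3 the remaining stops are S1 4, S4 5, S6 16; go to S1.
At S1 the remaining stops are S4 9, S6 12; go to S4.
At S4 the remaining stops are S6 21; go to S6.
Return S6→Hub: 28.
Total = 6 + 10 + 3 + 4 + 9 + 21 + 28 = 81.

Total distance 81 min via the nearest-neighbour route Hub → S2 → S5 → S3 → S1 → S4 → S6 → Hub.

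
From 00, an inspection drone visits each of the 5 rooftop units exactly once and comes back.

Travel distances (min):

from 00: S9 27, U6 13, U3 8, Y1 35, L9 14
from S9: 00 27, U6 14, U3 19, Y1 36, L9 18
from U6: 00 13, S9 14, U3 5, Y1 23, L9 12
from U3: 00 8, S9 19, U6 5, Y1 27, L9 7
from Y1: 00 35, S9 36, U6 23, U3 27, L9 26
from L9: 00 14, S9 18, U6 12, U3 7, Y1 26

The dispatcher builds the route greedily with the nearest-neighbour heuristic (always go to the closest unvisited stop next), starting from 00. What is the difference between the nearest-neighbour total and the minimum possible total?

From 00: U3=8, U6=13, L9=14, S9=27, Y1=35 → choose U3 (8).
From U3: U6=5, L9=7, S9=19, Y1=27 → choose U6 (5).
From U6: L9=12, S9=14, Y1=23 → choose L9 (12).
From L9: S9=18, Y1=26 → choose S9 (18).
From S9: Y1=36 → choose Y1 (36).
NN route 00 → U3 → U6 → L9 → S9 → Y1 → 00 costs 114.
Optimal: 00 → U3 → U6 → S9 → Y1 → L9 → 00 costs 103 (by enumerating all 60 distinct tours).
Excess = 114 − 103 = 11.

11 min longer than the optimal tour.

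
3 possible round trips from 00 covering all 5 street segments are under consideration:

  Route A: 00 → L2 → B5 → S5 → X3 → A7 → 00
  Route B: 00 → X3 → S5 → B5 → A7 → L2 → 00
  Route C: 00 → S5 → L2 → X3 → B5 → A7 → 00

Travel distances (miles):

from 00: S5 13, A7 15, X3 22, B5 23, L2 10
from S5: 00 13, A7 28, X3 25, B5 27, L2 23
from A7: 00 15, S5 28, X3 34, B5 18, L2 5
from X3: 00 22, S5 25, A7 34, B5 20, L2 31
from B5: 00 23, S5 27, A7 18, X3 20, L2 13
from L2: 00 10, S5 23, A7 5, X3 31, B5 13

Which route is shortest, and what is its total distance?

107 miles — Route B is the shortest.

Route A: 10 + 13 + 27 + 25 + 34 + 15 = 124
Route B: 22 + 25 + 27 + 18 + 5 + 10 = 107
Route C: 13 + 23 + 31 + 20 + 18 + 15 = 120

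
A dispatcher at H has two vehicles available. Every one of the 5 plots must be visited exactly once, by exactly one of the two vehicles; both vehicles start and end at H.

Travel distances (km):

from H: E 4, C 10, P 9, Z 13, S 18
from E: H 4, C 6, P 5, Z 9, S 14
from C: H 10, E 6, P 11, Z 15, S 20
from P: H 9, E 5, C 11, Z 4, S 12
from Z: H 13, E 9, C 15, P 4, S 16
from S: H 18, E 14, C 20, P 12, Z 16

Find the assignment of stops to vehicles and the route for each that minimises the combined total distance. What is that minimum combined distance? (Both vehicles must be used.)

67 km — the smallest possible combined total.

Check every non-empty split of the stops between the two vehicles; for each half take its own optimal tour:
  {E} + {C, P, Z, S}: 8 + 59 = 67
  {C} + {E, P, Z, S}: 20 + 47 = 67
  {E, C} + {P, Z, S}: 20 + 47 = 67
  {P} + {E, C, Z, S}: 18 + 59 = 77
  {E, P} + {C, Z, S}: 18 + 59 = 77
  {C, P} + {E, Z, S}: 30 + 47 = 77
  … (15 splits in total)
Best: vehicle 1 H → E → H = 8; vehicle 2 H → C → P → Z → S → H = 59; combined 67.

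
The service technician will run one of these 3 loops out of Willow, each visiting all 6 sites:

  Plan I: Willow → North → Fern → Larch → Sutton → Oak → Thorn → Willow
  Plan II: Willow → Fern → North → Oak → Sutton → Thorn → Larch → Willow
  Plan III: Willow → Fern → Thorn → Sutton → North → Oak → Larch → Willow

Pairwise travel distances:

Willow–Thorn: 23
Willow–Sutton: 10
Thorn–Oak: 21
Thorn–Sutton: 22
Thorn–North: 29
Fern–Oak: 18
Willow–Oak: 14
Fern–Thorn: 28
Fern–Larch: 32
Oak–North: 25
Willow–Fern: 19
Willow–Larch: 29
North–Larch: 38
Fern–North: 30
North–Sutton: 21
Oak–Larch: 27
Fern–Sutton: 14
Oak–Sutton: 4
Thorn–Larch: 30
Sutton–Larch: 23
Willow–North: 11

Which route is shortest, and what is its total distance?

Plan I: 11 + 30 + 32 + 23 + 4 + 21 + 23 = 144
Plan II: 19 + 30 + 25 + 4 + 22 + 30 + 29 = 159
Plan III: 19 + 28 + 22 + 21 + 25 + 27 + 29 = 171

Shortest is Plan I, total 144.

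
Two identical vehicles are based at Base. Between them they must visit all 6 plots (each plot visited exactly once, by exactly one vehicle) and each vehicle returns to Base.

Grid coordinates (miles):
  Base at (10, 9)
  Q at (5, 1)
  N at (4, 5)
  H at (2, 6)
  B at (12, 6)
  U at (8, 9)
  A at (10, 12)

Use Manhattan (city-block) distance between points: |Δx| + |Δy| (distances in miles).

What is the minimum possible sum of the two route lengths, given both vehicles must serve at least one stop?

Minimum combined distance: 42 miles.

Check every non-empty split of the stops between the two vehicles; for each half take its own optimal tour:
  {Q} + {N, H, B, U, A}: 26 + 34 = 60
  {N} + {Q, H, B, U, A}: 20 + 42 = 62
  {Q, N} + {H, B, U, A}: 28 + 32 = 60
  {H} + {Q, N, B, U, A}: 22 + 38 = 60
  {Q, H} + {N, B, U, A}: 32 + 30 = 62
  {N, H} + {Q, B, U, A}: 24 + 36 = 60
  … (31 splits in total)
  {Q, N, H, B, U} + {A}: 36 + 6 = 42  ← best
Best: vehicle 1 Base → B → Q → N → H → U → Base = 36; vehicle 2 Base → A → Base = 6; combined 42.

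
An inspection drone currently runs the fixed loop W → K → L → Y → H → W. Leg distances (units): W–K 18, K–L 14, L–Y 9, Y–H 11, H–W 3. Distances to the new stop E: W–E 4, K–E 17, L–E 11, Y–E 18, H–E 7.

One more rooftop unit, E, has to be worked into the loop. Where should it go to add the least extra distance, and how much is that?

Adding 3 by placing E on the W–K leg.

Insertion cost between consecutive stops i–j is d(i,E) + d(E,j) − d(i,j):
  between W and K: 4 + 17 − 18 = 3
  between K and L: 17 + 11 − 14 = 14
  between L and Y: 11 + 18 − 9 = 20
  between Y and H: 18 + 7 − 11 = 14
  between H and W: 7 + 4 − 3 = 8
Cheapest insertion is between W and K, adding 3.
New total = 55 + 3 = 58.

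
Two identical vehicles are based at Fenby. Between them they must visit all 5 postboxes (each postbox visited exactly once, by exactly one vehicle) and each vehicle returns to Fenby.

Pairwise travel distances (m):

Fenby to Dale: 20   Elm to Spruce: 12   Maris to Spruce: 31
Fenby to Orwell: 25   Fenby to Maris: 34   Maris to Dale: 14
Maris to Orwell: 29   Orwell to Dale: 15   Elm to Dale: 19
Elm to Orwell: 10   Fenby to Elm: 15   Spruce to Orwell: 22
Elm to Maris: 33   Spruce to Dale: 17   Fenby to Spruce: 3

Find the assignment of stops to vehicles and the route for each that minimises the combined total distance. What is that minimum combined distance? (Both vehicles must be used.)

Minimum combined distance: 94 m.

Check every non-empty split of the stops between the two vehicles; for each half take its own optimal tour:
  {Elm} + {Maris, Spruce, Orwell, Dale}: 30 + 88 = 118
  {Maris} + {Elm, Spruce, Orwell, Dale}: 68 + 60 = 128
  {Elm, Maris} + {Spruce, Orwell, Dale}: 82 + 60 = 142
  {Spruce} + {Elm, Maris, Orwell, Dale}: 6 + 88 = 94
  {Elm, Spruce} + {Maris, Orwell, Dale}: 30 + 88 = 118
  {Maris, Spruce} + {Elm, Orwell, Dale}: 68 + 60 = 128
  … (15 splits in total)
Best: vehicle 1 Fenby → Spruce → Fenby = 6; vehicle 2 Fenby → Elm → Orwell → Maris → Dale → Fenby = 88; combined 94.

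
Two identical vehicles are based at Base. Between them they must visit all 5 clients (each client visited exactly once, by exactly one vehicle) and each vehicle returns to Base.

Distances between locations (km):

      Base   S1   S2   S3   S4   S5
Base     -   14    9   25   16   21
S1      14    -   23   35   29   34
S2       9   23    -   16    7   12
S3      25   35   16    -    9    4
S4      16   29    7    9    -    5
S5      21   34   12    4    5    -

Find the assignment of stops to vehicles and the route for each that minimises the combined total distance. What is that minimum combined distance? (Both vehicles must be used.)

Try each way of splitting the stops between the two vehicles (each non-empty) and, for each split, find the best tour for each vehicle:
  {S1} + {S2, S3, S4, S5}: 28 + 50 = 78
  {S2} + {S1, S3, S4, S5}: 18 + 74 = 92
  {S1, S2} + {S3, S4, S5}: 46 + 50 = 96
  {S3} + {S1, S2, S4, S5}: 50 + 69 = 119
  {S1, S3} + {S2, S4, S5}: 74 + 42 = 116
  {S2, S3} + {S1, S4, S5}: 50 + 69 = 119
  … (15 splits in total)
Best: vehicle 1 Base → S1 → Base = 28; vehicle 2 Base → S2 → S3 → S5 → S4 → Base = 50; combined 78.

78 km — the smallest possible combined total.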